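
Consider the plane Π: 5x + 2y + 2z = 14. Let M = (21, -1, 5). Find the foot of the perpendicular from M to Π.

(6, -7, -1)

Foot = M − λn with λ = (n·M − d)/|n|² = (113 − 14)/33 = 3.
Foot = (21, -1, 5) − 3·(5, 2, 2) = (6, -7, -1).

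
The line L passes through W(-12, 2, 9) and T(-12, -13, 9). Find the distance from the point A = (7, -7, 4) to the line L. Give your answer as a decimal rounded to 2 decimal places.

A direction vector for L is T − W = (0, -15, 0).
Taking (-12, 2, 9) on L with direction v = (0, -15, 0): w = A − (-12, 2, 9) = (19, -9, -5), and w × v = (-75, 0, -285).
Distance = |w × v| / |v| = √86850 / √225 ≈ 19.65.

19.65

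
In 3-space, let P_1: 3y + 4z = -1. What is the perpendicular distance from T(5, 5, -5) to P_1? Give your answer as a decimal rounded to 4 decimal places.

n·T − d = (0)·(5) + (3)·(5) + (4)·(-5) − (-1) = -4; |n| = √25.
Distance = |-4| / √25 = 4/√25 ≈ 0.8000.

0.8000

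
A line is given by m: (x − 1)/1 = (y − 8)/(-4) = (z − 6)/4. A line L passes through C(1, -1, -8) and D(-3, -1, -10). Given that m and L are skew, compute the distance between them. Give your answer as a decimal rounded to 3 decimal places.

m has direction (1, -4, 4) through (1, 8, 6).
A direction vector for L is D − C = (-4, 0, -2).
Common perpendicular direction n = (1, -4, 4) × (-4, 0, -2) = (8, -14, -16).
With w = (1, -1, -8) − (1, 8, 6) = (0, -9, -14), w · n = 350.
Distance = |w · n| / |n| = |350| / √516 ≈ 15.408.

15.408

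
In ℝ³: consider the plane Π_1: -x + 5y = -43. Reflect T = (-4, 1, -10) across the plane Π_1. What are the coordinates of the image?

(0, -19, -10)

λ = (n·T − d)/|n|² = (9 − (-43))/26 = 2.
Reflection = T − 2λn = (-4, 1, -10) − 4·(-1, 5, 0) = (0, -19, -10).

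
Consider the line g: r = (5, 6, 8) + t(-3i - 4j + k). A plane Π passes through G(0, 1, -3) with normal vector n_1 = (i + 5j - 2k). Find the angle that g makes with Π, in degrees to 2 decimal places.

63.53

Π: n_1·r = n_1·G gives x + 5y - 2z = 11.
sin θ = |n·v| / (|n||v|) = |-25| / (√30 · √26) = 0.89514.
θ ≈ 63.53°.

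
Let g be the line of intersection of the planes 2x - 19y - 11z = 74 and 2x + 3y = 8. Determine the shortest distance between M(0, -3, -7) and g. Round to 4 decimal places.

Direction of g: (2, -19, -11) × (2, 3, 0) = (33, -22, 44).
A point on g: solving the two plane equations with x = 7 gives (7, -2, -2).
Taking (7, -2, -2) on g with direction v = (33, -22, 44): w = M − (7, -2, -2) = (-7, -1, -5), and w × v = (-154, 143, 187).
Distance = |w × v| / |v| = √79134 / √3509 ≈ 4.7489.

4.7489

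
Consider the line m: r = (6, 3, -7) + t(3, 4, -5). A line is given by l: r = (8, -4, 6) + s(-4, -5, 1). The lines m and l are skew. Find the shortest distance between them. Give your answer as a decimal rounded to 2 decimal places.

Common perpendicular direction n = (3, 4, -5) × (-4, -5, 1) = (-21, 17, 1).
With w = (8, -4, 6) − (6, 3, -7) = (2, -7, 13), w · n = -148.
Distance = |w · n| / |n| = |-148| / √731 ≈ 5.47.

5.47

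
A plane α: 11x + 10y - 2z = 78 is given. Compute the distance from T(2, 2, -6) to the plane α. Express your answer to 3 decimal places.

n·T − d = (11)·(2) + (10)·(2) + (-2)·(-6) − 78 = -24; |n| = √225.
Distance = |-24| / √225 = 24/√225 ≈ 1.600.

1.600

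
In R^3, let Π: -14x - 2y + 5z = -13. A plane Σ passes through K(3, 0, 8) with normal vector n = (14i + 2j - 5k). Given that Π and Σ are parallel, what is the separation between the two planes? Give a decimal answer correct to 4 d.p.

0.7333

Σ: n·r = n·K gives 14x + 2y - 5z = 2.
Rescale Σ by 1/(-1): -14x - 2y + 5z = -2. Then distance = |-13 − (-2)| / √225 ≈ 0.7333.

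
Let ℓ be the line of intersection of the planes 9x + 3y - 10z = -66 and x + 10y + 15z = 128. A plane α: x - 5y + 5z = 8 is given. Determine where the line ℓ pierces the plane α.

(-2, 4, 6)

Direction of ℓ: (9, 3, -10) × (1, 10, 15) = (145, -145, 87).
A point on ℓ: solving the two plane equations with x = 13 gives (13, -11, 15).
Substitute r = (13, -11, 15) + t(145, -145, 87) into the plane: 143 + 1305t = 8, so t = -3/29.
Intersection: (13, -11, 15) + (-3/29)·(145, -145, 87) = (-2, 4, 6).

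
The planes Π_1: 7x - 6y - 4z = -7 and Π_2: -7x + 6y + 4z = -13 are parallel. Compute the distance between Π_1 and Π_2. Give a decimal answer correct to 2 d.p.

1.99

Rescale Π_2 by 1/(-1): 7x - 6y - 4z = 13. Then distance = |-7 − 13| / √101 ≈ 1.99.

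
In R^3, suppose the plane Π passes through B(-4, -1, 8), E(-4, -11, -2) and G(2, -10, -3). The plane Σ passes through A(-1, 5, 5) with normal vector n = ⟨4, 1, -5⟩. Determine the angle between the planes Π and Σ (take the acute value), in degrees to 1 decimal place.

BE = (0, -10, -10), BG = (6, -9, -11); a normal to Π is BE × BG = (20, -60, 60).
Using B: Π has equation 20x - 60y + 60z = 460.
Σ: n·r = n·A gives 4x + y - 5z = -24.
cos θ = |n₁·n₂| / (|n₁||n₂|) = |-280| / (√7600 · √42).
θ = arccos(0.49559) ≈ 60.3°.

60.3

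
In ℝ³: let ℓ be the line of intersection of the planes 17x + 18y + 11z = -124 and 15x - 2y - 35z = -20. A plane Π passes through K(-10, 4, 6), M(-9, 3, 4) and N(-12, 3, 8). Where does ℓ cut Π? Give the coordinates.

(-6, 0, -2)

Direction of ℓ: (17, 18, 11) × (15, -2, -35) = (-608, 760, -304).
A point on ℓ: solving the two plane equations with x = -14 gives (-14, 10, -6).
KM = (1, -1, -2), KN = (-2, -1, 2); a normal to Π is KM × KN = (-4, 2, -3).
Using K: Π has equation -4x + 2y - 3z = 30.
Substitute r = (-14, 10, -6) + t(-608, 760, -304) into the plane: 94 + 4864t = 30, so t = -1/76.
Intersection: (-14, 10, -6) + (-1/76)·(-608, 760, -304) = (-6, 0, -2).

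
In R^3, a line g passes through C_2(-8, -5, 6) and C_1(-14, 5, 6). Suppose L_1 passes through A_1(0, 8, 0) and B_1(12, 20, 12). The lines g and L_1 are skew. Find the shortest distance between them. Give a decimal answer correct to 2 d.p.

A direction vector for g is C_1 − C_2 = (-6, 10, 0).
A direction vector for L_1 is B_1 − A_1 = (12, 12, 12).
Common perpendicular direction n = (-6, 10, 0) × (12, 12, 12) = (120, 72, -192).
With w = (0, 8, 0) − (-8, -5, 6) = (8, 13, -6), w · n = 3048.
Distance = |w · n| / |n| = |3048| / √56448 ≈ 12.83.

12.83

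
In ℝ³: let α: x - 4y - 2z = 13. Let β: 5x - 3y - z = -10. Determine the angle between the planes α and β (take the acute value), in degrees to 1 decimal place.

45.5

cos θ = |n₁·n₂| / (|n₁||n₂|) = |19| / (√21 · √35).
θ = arccos(0.70083) ≈ 45.5°.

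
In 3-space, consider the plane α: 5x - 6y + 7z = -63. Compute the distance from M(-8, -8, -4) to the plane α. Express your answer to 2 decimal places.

4.10

n·M − d = (5)·(-8) + (-6)·(-8) + (7)·(-4) − (-63) = 43; |n| = √110.
Distance = |43| / √110 = 43/√110 ≈ 4.10.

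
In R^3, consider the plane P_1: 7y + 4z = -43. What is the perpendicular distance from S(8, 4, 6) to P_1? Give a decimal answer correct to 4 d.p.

n·S − d = (0)·(8) + (7)·(4) + (4)·(6) − (-43) = 95; |n| = √65.
Distance = |95| / √65 = 95/√65 ≈ 11.7833.

11.7833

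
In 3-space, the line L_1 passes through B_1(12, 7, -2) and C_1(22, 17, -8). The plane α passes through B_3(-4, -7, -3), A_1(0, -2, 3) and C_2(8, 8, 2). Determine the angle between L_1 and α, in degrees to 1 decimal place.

5.8

A direction vector for L_1 is C_1 − B_1 = (10, 10, -6).
B_3A_1 = (4, 5, 6), B_3C_2 = (12, 15, 5); a normal to α is B_3A_1 × B_3C_2 = (-65, 52, 0).
Using B_3: α has equation -65x + 52y = -104.
sin θ = |n·v| / (|n||v|) = |-130| / (√6929 · √236) = 0.10166.
θ ≈ 5.8°.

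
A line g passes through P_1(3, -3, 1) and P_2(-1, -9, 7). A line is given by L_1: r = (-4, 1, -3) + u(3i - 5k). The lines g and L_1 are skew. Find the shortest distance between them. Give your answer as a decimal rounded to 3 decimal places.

8.276

A direction vector for g is P_2 − P_1 = (-4, -6, 6).
Common perpendicular direction n = (-4, -6, 6) × (3, 0, -5) = (30, -2, 18).
With w = (-4, 1, -3) − (3, -3, 1) = (-7, 4, -4), w · n = -290.
Distance = |w · n| / |n| = |-290| / √1228 ≈ 8.276.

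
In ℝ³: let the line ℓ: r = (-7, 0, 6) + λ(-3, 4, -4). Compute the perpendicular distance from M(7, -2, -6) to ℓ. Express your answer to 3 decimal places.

Taking (-7, 0, 6) on ℓ with direction v = (-3, 4, -4): w = M − (-7, 0, 6) = (14, -2, -12), and w × v = (56, 92, 50).
Distance = |w × v| / |v| = √14100 / √41 ≈ 18.545.

18.545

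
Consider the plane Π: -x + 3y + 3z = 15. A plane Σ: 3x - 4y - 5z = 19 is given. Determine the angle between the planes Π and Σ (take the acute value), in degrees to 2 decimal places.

13.26

cos θ = |n₁·n₂| / (|n₁||n₂|) = |-30| / (√19 · √50).
θ = arccos(0.97333) ≈ 13.26°.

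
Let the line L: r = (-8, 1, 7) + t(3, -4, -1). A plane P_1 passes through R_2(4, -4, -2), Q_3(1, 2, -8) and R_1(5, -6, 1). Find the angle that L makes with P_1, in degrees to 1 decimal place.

10.1

R_2Q_3 = (-3, 6, -6), R_2R_1 = (1, -2, 3); a normal to P_1 is R_2Q_3 × R_2R_1 = (6, 3, 0).
Using R_2: P_1 has equation 6x + 3y = 12.
sin θ = |n·v| / (|n||v|) = |6| / (√45 · √26) = 0.17541.
θ ≈ 10.1°.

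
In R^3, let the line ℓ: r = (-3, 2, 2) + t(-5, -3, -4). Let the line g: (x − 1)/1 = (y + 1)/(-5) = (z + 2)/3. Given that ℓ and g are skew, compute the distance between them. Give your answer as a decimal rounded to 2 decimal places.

g has direction (1, -5, 3) through (1, -1, -2).
Common perpendicular direction n = (-5, -3, -4) × (1, -5, 3) = (-29, 11, 28).
With w = (1, -1, -2) − (-3, 2, 2) = (4, -3, -4), w · n = -261.
Distance = |w · n| / |n| = |-261| / √1746 ≈ 6.25.

6.25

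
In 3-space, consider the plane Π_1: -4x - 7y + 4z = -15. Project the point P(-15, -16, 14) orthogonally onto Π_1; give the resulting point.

(-3, 5, 2)

Foot = P − λn with λ = (n·P − d)/|n|² = (228 − (-15))/81 = 3.
Foot = (-15, -16, 14) − 3·(-4, -7, 4) = (-3, 5, 2).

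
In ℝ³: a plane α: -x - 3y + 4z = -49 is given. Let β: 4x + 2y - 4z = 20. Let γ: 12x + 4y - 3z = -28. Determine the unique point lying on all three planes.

(-7, 8, -8)

Solving the 3×3 linear system -x - 3y + 4z = -49, 4x + 2y - 4z = 20, 12x + 4y - 3z = -28 (e.g. by elimination or Cramer's rule, determinant = 66) gives (-7, 8, -8).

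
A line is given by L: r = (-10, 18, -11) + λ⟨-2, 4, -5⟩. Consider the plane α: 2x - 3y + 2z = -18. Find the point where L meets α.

Substitute r = (-10, 18, -11) + t(-2, 4, -5) into the plane: -96 + (-26)t = -18, so t = -3.
Intersection: (-10, 18, -11) + (-3)·(-2, 4, -5) = (-4, 6, 4).

(-4, 6, 4)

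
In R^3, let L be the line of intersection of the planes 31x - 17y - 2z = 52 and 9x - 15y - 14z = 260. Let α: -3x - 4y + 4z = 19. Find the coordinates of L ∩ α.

(-5, -11, -10)

Direction of L: (31, -17, -2) × (9, -15, -14) = (208, 416, -312).
A point on L: solving the two plane equations with x = -3 gives (-3, -7, -13).
Substitute r = (-3, -7, -13) + t(208, 416, -312) into the plane: -15 + (-3536)t = 19, so t = -1/104.
Intersection: (-3, -7, -13) + (-1/104)·(208, 416, -312) = (-5, -11, -10).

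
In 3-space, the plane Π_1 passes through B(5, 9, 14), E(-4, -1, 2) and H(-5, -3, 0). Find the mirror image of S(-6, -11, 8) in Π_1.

BE = (-9, -10, -12), BH = (-10, -12, -14); a normal to Π_1 is BE × BH = (-4, -6, 8).
Using B: Π_1 has equation -4x - 6y + 8z = 38.
λ = (n·S − d)/|n|² = (154 − 38)/116 = 1.
Reflection = S − 2λn = (-6, -11, 8) − 2·(-4, -6, 8) = (2, 1, -8).

(2, 1, -8)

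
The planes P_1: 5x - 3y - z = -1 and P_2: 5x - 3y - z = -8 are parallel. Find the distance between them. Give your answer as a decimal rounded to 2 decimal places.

1.18

Same normal n = (5, -3, -1) with |n| = √35; distance = |-1 − (-8)| / |n| = 7/√35 ≈ 1.18.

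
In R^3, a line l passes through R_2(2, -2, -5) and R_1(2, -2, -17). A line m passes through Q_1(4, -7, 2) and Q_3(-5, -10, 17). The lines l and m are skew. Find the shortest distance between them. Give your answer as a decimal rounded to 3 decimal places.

A direction vector for l is R_1 − R_2 = (0, 0, -12).
A direction vector for m is Q_3 − Q_1 = (-9, -3, 15).
Common perpendicular direction n = (0, 0, -12) × (-9, -3, 15) = (-36, 108, 0).
With w = (4, -7, 2) − (2, -2, -5) = (2, -5, 7), w · n = -612.
Distance = |w · n| / |n| = |-612| / √12960 ≈ 5.376.

5.376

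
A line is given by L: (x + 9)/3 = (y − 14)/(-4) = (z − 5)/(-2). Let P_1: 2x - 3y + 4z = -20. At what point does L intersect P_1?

(-3, 6, 1)

L has direction (3, -4, -2) through (-9, 14, 5).
Substitute r = (-9, 14, 5) + t(3, -4, -2) into the plane: -40 + 10t = -20, so t = 2.
Intersection: (-9, 14, 5) + 2·(3, -4, -2) = (-3, 6, 1).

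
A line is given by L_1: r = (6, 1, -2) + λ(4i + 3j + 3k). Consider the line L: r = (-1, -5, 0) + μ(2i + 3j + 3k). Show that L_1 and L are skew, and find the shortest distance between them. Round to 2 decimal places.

Common perpendicular direction n = (4, 3, 3) × (2, 3, 3) = (0, -6, 6).
With w = (-1, -5, 0) − (6, 1, -2) = (-7, -6, 2), w · n = 48.
Since n ≠ 0 the lines are not parallel, and w · n = 48 ≠ 0 so they do not intersect; hence they are skew.
Distance = |w · n| / |n| = |48| / √72 ≈ 5.66.

5.66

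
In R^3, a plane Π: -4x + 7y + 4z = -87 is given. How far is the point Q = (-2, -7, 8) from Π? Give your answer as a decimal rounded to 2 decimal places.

8.67

n·Q − d = (-4)·(-2) + (7)·(-7) + (4)·(8) − (-87) = 78; |n| = √81.
Distance = |78| / √81 = 78/√81 ≈ 8.67.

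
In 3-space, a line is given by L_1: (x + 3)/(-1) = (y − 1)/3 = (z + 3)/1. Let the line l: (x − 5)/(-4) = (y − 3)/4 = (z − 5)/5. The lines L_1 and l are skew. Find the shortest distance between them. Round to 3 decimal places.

11.292

L_1 has direction (-1, 3, 1) through (-3, 1, -3).
l has direction (-4, 4, 5) through (5, 3, 5).
Common perpendicular direction n = (-1, 3, 1) × (-4, 4, 5) = (11, 1, 8).
With w = (5, 3, 5) − (-3, 1, -3) = (8, 2, 8), w · n = 154.
Distance = |w · n| / |n| = |154| / √186 ≈ 11.292.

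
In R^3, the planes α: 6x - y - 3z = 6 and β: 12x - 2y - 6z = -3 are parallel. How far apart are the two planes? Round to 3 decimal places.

Rescale β by 1/2: 6x - y - 3z = -3/2. Then distance = |6 − (-3/2)| / √46 ≈ 1.106.

1.106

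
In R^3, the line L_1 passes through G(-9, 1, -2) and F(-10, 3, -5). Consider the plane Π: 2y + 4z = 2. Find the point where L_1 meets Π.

A direction vector for L_1 is F − G = (-1, 2, -3).
Substitute r = (-9, 1, -2) + t(-1, 2, -3) into the plane: -6 + (-8)t = 2, so t = -1.
Intersection: (-9, 1, -2) + (-1)·(-1, 2, -3) = (-8, -1, 1).

(-8, -1, 1)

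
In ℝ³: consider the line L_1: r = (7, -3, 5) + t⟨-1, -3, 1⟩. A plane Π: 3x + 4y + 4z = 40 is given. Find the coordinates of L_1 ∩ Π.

(8, 0, 4)

Substitute r = (7, -3, 5) + t(-1, -3, 1) into the plane: 29 + (-11)t = 40, so t = -1.
Intersection: (7, -3, 5) + (-1)·(-1, -3, 1) = (8, 0, 4).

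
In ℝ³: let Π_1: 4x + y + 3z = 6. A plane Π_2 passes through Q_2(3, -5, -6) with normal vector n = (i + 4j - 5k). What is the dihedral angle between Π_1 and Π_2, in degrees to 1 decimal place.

77.8

Π_2: n·r = n·Q_2 gives x + 4y - 5z = 13.
cos θ = |n₁·n₂| / (|n₁||n₂|) = |-7| / (√26 · √42).
θ = arccos(0.21183) ≈ 77.8°.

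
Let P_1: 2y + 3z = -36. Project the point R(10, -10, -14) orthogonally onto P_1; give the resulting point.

(10, -6, -8)

Foot = R − λn with λ = (n·R − d)/|n|² = (-62 − (-36))/13 = -2.
Foot = (10, -10, -14) − (-2)·(0, 2, 3) = (10, -6, -8).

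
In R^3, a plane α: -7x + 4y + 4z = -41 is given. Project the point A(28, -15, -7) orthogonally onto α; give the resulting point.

(7, -3, 5)

Foot = A − λn with λ = (n·A − d)/|n|² = (-284 − (-41))/81 = -3.
Foot = (28, -15, -7) − (-3)·(-7, 4, 4) = (7, -3, 5).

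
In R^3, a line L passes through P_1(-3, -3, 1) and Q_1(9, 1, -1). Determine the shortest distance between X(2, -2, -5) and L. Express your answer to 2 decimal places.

5.17

A direction vector for L is Q_1 − P_1 = (12, 4, -2).
Taking (-3, -3, 1) on L with direction v = (12, 4, -2): w = X − (-3, -3, 1) = (5, 1, -6), and w × v = (22, -62, 8).
Distance = |w × v| / |v| = √4392 / √164 ≈ 5.17.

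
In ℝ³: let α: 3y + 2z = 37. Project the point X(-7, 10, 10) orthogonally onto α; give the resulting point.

(-7, 7, 8)

Foot = X − λn with λ = (n·X − d)/|n|² = (50 − 37)/13 = 1.
Foot = (-7, 10, 10) − 1·(0, 3, 2) = (-7, 7, 8).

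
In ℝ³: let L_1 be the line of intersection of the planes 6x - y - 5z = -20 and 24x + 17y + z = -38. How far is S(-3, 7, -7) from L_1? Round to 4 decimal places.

Direction of L_1: (6, -1, -5) × (24, 17, 1) = (84, -126, 126).
A point on L_1: solving the two plane equations with x = -5 gives (-5, 5, -3).
Taking (-5, 5, -3) on L_1 with direction v = (84, -126, 126): w = S − (-5, 5, -3) = (2, 2, -4), and w × v = (-252, -588, -420).
Distance = |w × v| / |v| = √585648 / √38808 ≈ 3.8847.

3.8847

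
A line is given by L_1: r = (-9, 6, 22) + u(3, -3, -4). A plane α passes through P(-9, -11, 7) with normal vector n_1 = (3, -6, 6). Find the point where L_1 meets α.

α: n_1·r = n_1·P gives 3x - 6y + 6z = 81.
Substitute r = (-9, 6, 22) + t(3, -3, -4) into the plane: 69 + 3t = 81, so t = 4.
Intersection: (-9, 6, 22) + 4·(3, -3, -4) = (3, -6, 6).

(3, -6, 6)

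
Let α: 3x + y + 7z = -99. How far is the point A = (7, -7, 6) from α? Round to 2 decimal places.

n·A − d = (3)·(7) + (1)·(-7) + (7)·(6) − (-99) = 155; |n| = √59.
Distance = |155| / √59 = 155/√59 ≈ 20.18.

20.18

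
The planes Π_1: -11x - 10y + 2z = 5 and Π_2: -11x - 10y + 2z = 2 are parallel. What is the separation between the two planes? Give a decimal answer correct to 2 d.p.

0.20

Same normal n = (-11, -10, 2) with |n| = √225; distance = |5 − 2| / |n| = 3/√225 ≈ 0.20.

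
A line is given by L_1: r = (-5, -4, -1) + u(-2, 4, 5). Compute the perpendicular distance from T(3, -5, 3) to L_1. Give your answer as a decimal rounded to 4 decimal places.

9.0000

Taking (-5, -4, -1) on L_1 with direction v = (-2, 4, 5): w = T − (-5, -4, -1) = (8, -1, 4), and w × v = (-21, -48, 30).
Distance = |w × v| / |v| = √3645 / √45 ≈ 9.0000.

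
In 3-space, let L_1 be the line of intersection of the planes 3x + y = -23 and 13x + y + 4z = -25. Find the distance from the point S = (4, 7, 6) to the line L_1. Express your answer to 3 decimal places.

Direction of L_1: (3, 1, 0) × (13, 1, 4) = (4, -12, -10).
A point on L_1: solving the two plane equations with x = -5 gives (-5, -8, 12).
Taking (-5, -8, 12) on L_1 with direction v = (4, -12, -10): w = S − (-5, -8, 12) = (9, 15, -6), and w × v = (-222, 66, -168).
Distance = |w × v| / |v| = √81864 / √260 ≈ 17.744.

17.744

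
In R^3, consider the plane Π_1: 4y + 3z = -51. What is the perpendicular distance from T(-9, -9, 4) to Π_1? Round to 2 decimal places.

5.40

n·T − d = (0)·(-9) + (4)·(-9) + (3)·(4) − (-51) = 27; |n| = √25.
Distance = |27| / √25 = 27/√25 ≈ 5.40.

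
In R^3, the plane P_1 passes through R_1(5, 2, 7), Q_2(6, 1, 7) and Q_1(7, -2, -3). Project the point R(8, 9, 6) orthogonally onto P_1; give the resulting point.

(3, 4, 7)

R_1Q_2 = (1, -1, 0), R_1Q_1 = (2, -4, -10); a normal to P_1 is R_1Q_2 × R_1Q_1 = (10, 10, -2).
Using R_1: P_1 has equation 10x + 10y - 2z = 56.
Foot = R − λn with λ = (n·R − d)/|n|² = (158 − 56)/204 = 1/2.
Foot = (8, 9, 6) − (1/2)·(10, 10, -2) = (3, 4, 7).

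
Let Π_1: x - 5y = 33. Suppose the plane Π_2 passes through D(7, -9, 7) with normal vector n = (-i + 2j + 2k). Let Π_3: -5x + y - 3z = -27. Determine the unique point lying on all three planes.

Π_2: n·r = n·D gives -x + 2y + 2z = -11.
Solving the 3×3 linear system x - 5y = 33, -x + 2y + 2z = -11, -5x + y - 3z = -27 (e.g. by elimination or Cramer's rule, determinant = 57) gives (3, -6, 2).

(3, -6, 2)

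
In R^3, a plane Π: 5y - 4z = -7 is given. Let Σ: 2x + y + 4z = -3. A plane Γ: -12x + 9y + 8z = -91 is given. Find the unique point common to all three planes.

(4, -3, -2)

Solving the 3×3 linear system 5y - 4z = -7, 2x + y + 4z = -3, -12x + 9y + 8z = -91 (e.g. by elimination or Cramer's rule, determinant = -440) gives (4, -3, -2).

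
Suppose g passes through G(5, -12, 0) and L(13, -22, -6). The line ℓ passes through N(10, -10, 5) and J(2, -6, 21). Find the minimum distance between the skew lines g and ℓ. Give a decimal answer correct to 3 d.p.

A direction vector for g is L − G = (8, -10, -6).
A direction vector for ℓ is J − N = (-8, 4, 16).
Common perpendicular direction n = (8, -10, -6) × (-8, 4, 16) = (-136, -80, -48).
With w = (10, -10, 5) − (5, -12, 0) = (5, 2, 5), w · n = -1080.
Distance = |w · n| / |n| = |-1080| / √27200 ≈ 6.548.

6.548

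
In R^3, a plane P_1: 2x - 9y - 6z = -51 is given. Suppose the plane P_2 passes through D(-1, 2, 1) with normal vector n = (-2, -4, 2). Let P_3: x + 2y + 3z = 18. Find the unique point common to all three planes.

P_2: n·r = n·D gives -2x - 4y + 2z = -4.
Solving the 3×3 linear system 2x - 9y - 6z = -51, -2x - 4y + 2z = -4, x + 2y + 3z = 18 (e.g. by elimination or Cramer's rule, determinant = -104) gives (0, 3, 4).

(0, 3, 4)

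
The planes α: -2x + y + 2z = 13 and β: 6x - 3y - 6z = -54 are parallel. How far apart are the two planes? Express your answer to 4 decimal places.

Rescale β by 1/(-3): -2x + y + 2z = 18. Then distance = |13 − 18| / √9 ≈ 1.6667.

1.6667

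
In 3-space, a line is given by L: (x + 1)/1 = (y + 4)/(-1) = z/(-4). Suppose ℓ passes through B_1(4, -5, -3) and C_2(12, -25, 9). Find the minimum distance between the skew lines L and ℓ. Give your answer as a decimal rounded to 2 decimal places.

L has direction (1, -1, -4) through (-1, -4, 0).
A direction vector for ℓ is C_2 − B_1 = (8, -20, 12).
Common perpendicular direction n = (1, -1, -4) × (8, -20, 12) = (-92, -44, -12).
With w = (4, -5, -3) − (-1, -4, 0) = (5, -1, -3), w · n = -380.
Distance = |w · n| / |n| = |-380| / √10544 ≈ 3.70.

3.70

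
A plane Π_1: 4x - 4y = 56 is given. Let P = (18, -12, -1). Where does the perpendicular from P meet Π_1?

Foot = P − λn with λ = (n·P − d)/|n|² = (120 − 56)/32 = 2.
Foot = (18, -12, -1) − 2·(4, -4, 0) = (10, -4, -1).

(10, -4, -1)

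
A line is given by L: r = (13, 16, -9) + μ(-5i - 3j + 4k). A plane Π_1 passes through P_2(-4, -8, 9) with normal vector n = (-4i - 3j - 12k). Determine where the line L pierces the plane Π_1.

Π_1: n·r = n·P_2 gives -4x - 3y - 12z = -68.
Substitute r = (13, 16, -9) + t(-5, -3, 4) into the plane: 8 + (-19)t = -68, so t = 4.
Intersection: (13, 16, -9) + 4·(-5, -3, 4) = (-7, 4, 7).

(-7, 4, 7)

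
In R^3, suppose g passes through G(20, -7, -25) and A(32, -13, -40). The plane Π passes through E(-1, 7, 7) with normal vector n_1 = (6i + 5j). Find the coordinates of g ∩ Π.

(4, 1, -5)

A direction vector for g is A − G = (12, -6, -15).
Π: n_1·r = n_1·E gives 6x + 5y = 29.
Substitute r = (20, -7, -25) + t(12, -6, -15) into the plane: 85 + 42t = 29, so t = -4/3.
Intersection: (20, -7, -25) + (-4/3)·(12, -6, -15) = (4, 1, -5).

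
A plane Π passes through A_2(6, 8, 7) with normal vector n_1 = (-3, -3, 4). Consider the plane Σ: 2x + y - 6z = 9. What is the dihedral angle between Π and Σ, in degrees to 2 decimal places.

Π: n_1·r = n_1·A_2 gives -3x - 3y + 4z = -14.
cos θ = |n₁·n₂| / (|n₁||n₂|) = |-33| / (√34 · √41).
θ = arccos(0.88386) ≈ 27.89°.

27.89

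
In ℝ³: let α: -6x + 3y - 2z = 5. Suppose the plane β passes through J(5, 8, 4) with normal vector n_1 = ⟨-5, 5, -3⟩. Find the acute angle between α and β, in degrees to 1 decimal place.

β: n_1·r = n_1·J gives -5x + 5y - 3z = 3.
cos θ = |n₁·n₂| / (|n₁||n₂|) = |51| / (√49 · √59).
θ = arccos(0.94852) ≈ 18.5°.

18.5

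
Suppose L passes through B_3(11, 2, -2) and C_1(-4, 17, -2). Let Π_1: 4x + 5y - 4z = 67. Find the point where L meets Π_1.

A direction vector for L is C_1 − B_3 = (-15, 15, 0).
Substitute r = (11, 2, -2) + t(-15, 15, 0) into the plane: 62 + 15t = 67, so t = 1/3.
Intersection: (11, 2, -2) + (1/3)·(-15, 15, 0) = (6, 7, -2).

(6, 7, -2)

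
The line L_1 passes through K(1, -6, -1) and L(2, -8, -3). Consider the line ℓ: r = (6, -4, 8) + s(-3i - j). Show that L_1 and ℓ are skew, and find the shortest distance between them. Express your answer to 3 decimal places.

A direction vector for L_1 is L − K = (1, -2, -2).
Common perpendicular direction n = (1, -2, -2) × (-3, -1, 0) = (-2, 6, -7).
With w = (6, -4, 8) − (1, -6, -1) = (5, 2, 9), w · n = -61.
Since n ≠ 0 the lines are not parallel, and w · n = -61 ≠ 0 so they do not intersect; hence they are skew.
Distance = |w · n| / |n| = |-61| / √89 ≈ 6.466.

6.466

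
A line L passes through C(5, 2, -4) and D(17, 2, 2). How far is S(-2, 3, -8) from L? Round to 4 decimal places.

A direction vector for L is D − C = (12, 0, 6).
Taking (5, 2, -4) on L with direction v = (12, 0, 6): w = S − (5, 2, -4) = (-7, 1, -4), and w × v = (6, -6, -12).
Distance = |w × v| / |v| = √216 / √180 ≈ 1.0954.

1.0954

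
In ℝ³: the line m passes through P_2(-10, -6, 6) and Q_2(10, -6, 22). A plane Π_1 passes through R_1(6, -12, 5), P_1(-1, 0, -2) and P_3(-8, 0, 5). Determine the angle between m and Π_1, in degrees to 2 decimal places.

A direction vector for m is Q_2 − P_2 = (20, 0, 16).
R_1P_1 = (-7, 12, -7), R_1P_3 = (-14, 12, 0); a normal to Π_1 is R_1P_1 × R_1P_3 = (84, 98, 84).
Using R_1: Π_1 has equation 84x + 98y + 84z = -252.
sin θ = |n·v| / (|n||v|) = |3024| / (√23716 · √656) = 0.76667.
θ ≈ 50.06°.

50.06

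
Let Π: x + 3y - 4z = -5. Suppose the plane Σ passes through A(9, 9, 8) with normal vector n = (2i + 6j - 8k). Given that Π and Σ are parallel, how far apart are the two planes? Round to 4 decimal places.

1.7650

Σ: n·r = n·A gives 2x + 6y - 8z = 8.
Rescale Σ by 1/2: x + 3y - 4z = 4. Then distance = |-5 − 4| / √26 ≈ 1.7650.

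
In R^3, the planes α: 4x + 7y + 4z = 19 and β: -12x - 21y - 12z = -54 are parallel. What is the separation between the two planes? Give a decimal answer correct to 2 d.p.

0.11

Rescale β by 1/(-3): 4x + 7y + 4z = 18. Then distance = |19 − 18| / √81 ≈ 0.11.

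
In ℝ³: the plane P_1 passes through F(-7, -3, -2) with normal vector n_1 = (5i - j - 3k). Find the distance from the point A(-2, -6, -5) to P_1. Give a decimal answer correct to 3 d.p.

6.254

P_1: n_1·r = n_1·F gives 5x - y - 3z = -26.
n·A − d = (5)·(-2) + (-1)·(-6) + (-3)·(-5) − (-26) = 37; |n| = √35.
Distance = |37| / √35 = 37/√35 ≈ 6.254.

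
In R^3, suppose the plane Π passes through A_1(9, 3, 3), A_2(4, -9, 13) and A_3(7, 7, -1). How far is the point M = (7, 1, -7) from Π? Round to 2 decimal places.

8.40

A_1A_2 = (-5, -12, 10), A_1A_3 = (-2, 4, -4); a normal to Π is A_1A_2 × A_1A_3 = (8, -40, -44).
Using A_1: Π has equation 8x - 40y - 44z = -180.
n·M − d = (8)·(7) + (-40)·(1) + (-44)·(-7) − (-180) = 504; |n| = √3600.
Distance = |504| / √3600 = 504/√3600 ≈ 8.40.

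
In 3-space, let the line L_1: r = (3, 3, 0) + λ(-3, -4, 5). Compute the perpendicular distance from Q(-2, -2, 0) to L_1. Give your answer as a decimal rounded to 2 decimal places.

5.05

Taking (3, 3, 0) on L_1 with direction v = (-3, -4, 5): w = Q − (3, 3, 0) = (-5, -5, 0), and w × v = (-25, 25, 5).
Distance = |w × v| / |v| = √1275 / √50 ≈ 5.05.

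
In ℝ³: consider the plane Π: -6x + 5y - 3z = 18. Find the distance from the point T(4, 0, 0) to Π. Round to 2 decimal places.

5.02

n·T − d = (-6)·(4) + (5)·(0) + (-3)·(0) − 18 = -42; |n| = √70.
Distance = |-42| / √70 = 42/√70 ≈ 5.02.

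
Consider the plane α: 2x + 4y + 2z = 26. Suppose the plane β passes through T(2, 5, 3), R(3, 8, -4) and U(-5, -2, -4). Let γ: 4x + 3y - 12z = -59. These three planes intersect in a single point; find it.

(1, 3, 6)

TR = (1, 3, -7), TU = (-7, -7, -7); a normal to β is TR × TU = (-70, 56, 14).
Using T: β has equation -70x + 56y + 14z = 182.
Solving the 3×3 linear system 2x + 4y + 2z = 26, -70x + 56y + 14z = 182, 4x + 3y - 12z = -59 (e.g. by elimination or Cramer's rule, determinant = -5432) gives (1, 3, 6).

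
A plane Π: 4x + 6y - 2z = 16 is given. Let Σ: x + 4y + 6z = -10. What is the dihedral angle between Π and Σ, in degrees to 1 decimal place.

72.9

cos θ = |n₁·n₂| / (|n₁||n₂|) = |16| / (√56 · √53).
θ = arccos(0.29369) ≈ 72.9°.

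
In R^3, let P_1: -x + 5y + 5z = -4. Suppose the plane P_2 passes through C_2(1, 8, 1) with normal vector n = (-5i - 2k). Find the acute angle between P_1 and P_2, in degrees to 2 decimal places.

P_2: n·r = n·C_2 gives -5x - 2z = -7.
cos θ = |n₁·n₂| / (|n₁||n₂|) = |-5| / (√51 · √29).
θ = arccos(0.13001) ≈ 82.53°.

82.53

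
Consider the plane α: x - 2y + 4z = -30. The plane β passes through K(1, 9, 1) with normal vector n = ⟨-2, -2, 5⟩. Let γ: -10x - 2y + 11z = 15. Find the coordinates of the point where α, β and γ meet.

β: n·r = n·K gives -2x - 2y + 5z = -15.
Solving the 3×3 linear system x - 2y + 4z = -30, -2x - 2y + 5z = -15, -10x - 2y + 11z = 15 (e.g. by elimination or Cramer's rule, determinant = -20) gives (-6, 6, -3).

(-6, 6, -3)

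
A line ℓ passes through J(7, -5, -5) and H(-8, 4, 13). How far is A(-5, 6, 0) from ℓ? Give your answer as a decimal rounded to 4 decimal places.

8.5948

A direction vector for ℓ is H − J = (-15, 9, 18).
Taking (7, -5, -5) on ℓ with direction v = (-15, 9, 18): w = A − (7, -5, -5) = (-12, 11, 5), and w × v = (153, 141, 57).
Distance = |w × v| / |v| = √46539 / √630 ≈ 8.5948.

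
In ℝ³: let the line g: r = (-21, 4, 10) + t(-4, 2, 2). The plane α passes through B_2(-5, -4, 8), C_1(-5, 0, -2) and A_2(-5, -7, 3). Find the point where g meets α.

(-5, -4, 2)

B_2C_1 = (0, 4, -10), B_2A_2 = (0, -3, -5); a normal to α is B_2C_1 × B_2A_2 = (-50, 0, 0).
Using B_2: α has equation -50x = 250.
Substitute r = (-21, 4, 10) + t(-4, 2, 2) into the plane: 1050 + 200t = 250, so t = -4.
Intersection: (-21, 4, 10) + (-4)·(-4, 2, 2) = (-5, -4, 2).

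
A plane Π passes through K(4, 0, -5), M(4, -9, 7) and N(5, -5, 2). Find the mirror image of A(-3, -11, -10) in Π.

KM = (0, -9, 12), KN = (1, -5, 7); a normal to Π is KM × KN = (-3, 12, 9).
Using K: Π has equation -3x + 12y + 9z = -57.
λ = (n·A − d)/|n|² = (-213 − (-57))/234 = -2/3.
Reflection = A − 2λn = (-3, -11, -10) − (-4/3)·(-3, 12, 9) = (-7, 5, 2).

(-7, 5, 2)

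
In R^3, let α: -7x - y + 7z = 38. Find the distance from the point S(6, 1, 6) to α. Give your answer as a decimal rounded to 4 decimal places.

3.9196

n·S − d = (-7)·(6) + (-1)·(1) + (7)·(6) − 38 = -39; |n| = √99.
Distance = |-39| / √99 = 39/√99 ≈ 3.9196.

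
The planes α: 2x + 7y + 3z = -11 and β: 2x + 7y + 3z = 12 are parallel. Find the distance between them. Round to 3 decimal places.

Same normal n = (2, 7, 3) with |n| = √62; distance = |-11 − 12| / |n| = 23/√62 ≈ 2.921.

2.921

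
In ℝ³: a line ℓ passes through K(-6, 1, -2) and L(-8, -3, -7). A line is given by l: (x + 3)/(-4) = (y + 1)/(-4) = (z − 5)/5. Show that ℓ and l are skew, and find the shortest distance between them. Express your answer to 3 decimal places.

4.661

A direction vector for ℓ is L − K = (-2, -4, -5).
l has direction (-4, -4, 5) through (-3, -1, 5).
Common perpendicular direction n = (-2, -4, -5) × (-4, -4, 5) = (-40, 30, -8).
With w = (-3, -1, 5) − (-6, 1, -2) = (3, -2, 7), w · n = -236.
Since n ≠ 0 the lines are not parallel, and w · n = -236 ≠ 0 so they do not intersect; hence they are skew.
Distance = |w · n| / |n| = |-236| / √2564 ≈ 4.661.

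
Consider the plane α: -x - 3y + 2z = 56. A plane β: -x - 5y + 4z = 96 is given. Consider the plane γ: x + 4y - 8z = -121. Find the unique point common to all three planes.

(-5, -11, 9)

Solving the 3×3 linear system -x - 3y + 2z = 56, -x - 5y + 4z = 96, x + 4y - 8z = -121 (e.g. by elimination or Cramer's rule, determinant = -10) gives (-5, -11, 9).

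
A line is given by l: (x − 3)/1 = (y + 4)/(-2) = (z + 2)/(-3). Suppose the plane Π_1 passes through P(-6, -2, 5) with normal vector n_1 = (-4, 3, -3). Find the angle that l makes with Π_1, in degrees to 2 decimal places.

2.63

l has direction (1, -2, -3) through (3, -4, -2).
Π_1: n_1·r = n_1·P gives -4x + 3y - 3z = 3.
sin θ = |n·v| / (|n||v|) = |-1| / (√34 · √14) = 0.04583.
θ ≈ 2.63°.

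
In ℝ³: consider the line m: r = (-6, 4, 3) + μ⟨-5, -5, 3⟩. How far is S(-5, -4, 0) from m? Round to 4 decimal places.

Taking (-6, 4, 3) on m with direction v = (-5, -5, 3): w = S − (-6, 4, 3) = (1, -8, -3), and w × v = (-39, 12, -45).
Distance = |w × v| / |v| = √3690 / √59 ≈ 7.9084.

7.9084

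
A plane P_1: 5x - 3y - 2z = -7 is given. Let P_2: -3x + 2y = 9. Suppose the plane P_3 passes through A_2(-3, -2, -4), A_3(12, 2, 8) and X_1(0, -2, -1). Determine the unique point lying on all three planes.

A_2A_3 = (15, 4, 12), A_2X_1 = (3, 0, 3); a normal to P_3 is A_2A_3 × A_2X_1 = (12, -9, -12).
Using A_2: P_3 has equation 12x - 9y - 12z = 30.
Solving the 3×3 linear system 5x - 3y - 2z = -7, -3x + 2y = 9, 12x - 9y - 12z = 30 (e.g. by elimination or Cramer's rule, determinant = -18) gives (-7, -6, -5).

(-7, -6, -5)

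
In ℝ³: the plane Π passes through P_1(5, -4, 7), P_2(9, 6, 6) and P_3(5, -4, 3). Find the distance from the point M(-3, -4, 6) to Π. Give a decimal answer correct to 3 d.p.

7.428

P_1P_2 = (4, 10, -1), P_1P_3 = (0, 0, -4); a normal to Π is P_1P_2 × P_1P_3 = (-40, 16, 0).
Using P_1: Π has equation -40x + 16y = -264.
n·M − d = (-40)·(-3) + (16)·(-4) + (0)·(6) − (-264) = 320; |n| = √1856.
Distance = |320| / √1856 = 320/√1856 ≈ 7.428.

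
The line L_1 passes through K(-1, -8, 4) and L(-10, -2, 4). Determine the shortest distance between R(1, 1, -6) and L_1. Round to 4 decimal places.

A direction vector for L_1 is L − K = (-9, 6, 0).
Taking (-1, -8, 4) on L_1 with direction v = (-9, 6, 0): w = R − (-1, -8, 4) = (2, 9, -10), and w × v = (60, 90, 93).
Distance = |w × v| / |v| = √20349 / √117 ≈ 13.1880.

13.1880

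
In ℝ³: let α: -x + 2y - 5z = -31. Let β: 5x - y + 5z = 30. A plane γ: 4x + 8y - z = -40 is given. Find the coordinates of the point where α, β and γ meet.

(1, -5, 4)

Solving the 3×3 linear system -x + 2y - 5z = -31, 5x - y + 5z = 30, 4x + 8y - z = -40 (e.g. by elimination or Cramer's rule, determinant = -131) gives (1, -5, 4).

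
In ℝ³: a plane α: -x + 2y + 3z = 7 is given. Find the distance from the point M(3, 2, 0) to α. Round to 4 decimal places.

n·M − d = (-1)·(3) + (2)·(2) + (3)·(0) − 7 = -6; |n| = √14.
Distance = |-6| / √14 = 6/√14 ≈ 1.6036.

1.6036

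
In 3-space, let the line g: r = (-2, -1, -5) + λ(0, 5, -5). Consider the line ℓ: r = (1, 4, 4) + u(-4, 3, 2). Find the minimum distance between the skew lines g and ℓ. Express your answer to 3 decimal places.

9.404

Common perpendicular direction n = (0, 5, -5) × (-4, 3, 2) = (25, 20, 20).
With w = (1, 4, 4) − (-2, -1, -5) = (3, 5, 9), w · n = 355.
Distance = |w · n| / |n| = |355| / √1425 ≈ 9.404.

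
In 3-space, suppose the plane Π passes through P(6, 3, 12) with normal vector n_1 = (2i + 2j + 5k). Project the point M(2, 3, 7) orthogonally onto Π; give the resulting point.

(4, 5, 12)

Π: n_1·r = n_1·P gives 2x + 2y + 5z = 78.
Foot = M − λn with λ = (n·M − d)/|n|² = (45 − 78)/33 = -1.
Foot = (2, 3, 7) − (-1)·(2, 2, 5) = (4, 5, 12).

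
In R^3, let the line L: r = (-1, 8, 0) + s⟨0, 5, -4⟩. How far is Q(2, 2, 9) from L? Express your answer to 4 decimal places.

4.4448

Taking (-1, 8, 0) on L with direction v = (0, 5, -4): w = Q − (-1, 8, 0) = (3, -6, 9), and w × v = (-21, 12, 15).
Distance = |w × v| / |v| = √810 / √41 ≈ 4.4448.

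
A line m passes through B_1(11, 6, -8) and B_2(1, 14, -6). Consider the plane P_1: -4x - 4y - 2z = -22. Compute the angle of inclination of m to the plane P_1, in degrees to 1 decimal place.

2.9

A direction vector for m is B_2 − B_1 = (-10, 8, 2).
sin θ = |n·v| / (|n||v|) = |4| / (√36 · √168) = 0.05143.
θ ≈ 2.9°.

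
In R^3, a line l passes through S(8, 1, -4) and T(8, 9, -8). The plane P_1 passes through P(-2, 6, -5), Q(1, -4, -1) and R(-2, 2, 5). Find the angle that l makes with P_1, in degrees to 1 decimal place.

13.8

A direction vector for l is T − S = (0, 8, -4).
PQ = (3, -10, 4), PR = (0, -4, 10); a normal to P_1 is PQ × PR = (-84, -30, -12).
Using P: P_1 has equation -84x - 30y - 12z = 48.
sin θ = |n·v| / (|n||v|) = |-192| / (√8100 · √80) = 0.23851.
θ ≈ 13.8°.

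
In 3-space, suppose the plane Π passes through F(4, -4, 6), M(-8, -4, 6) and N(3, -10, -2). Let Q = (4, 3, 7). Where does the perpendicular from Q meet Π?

FM = (-12, 0, 0), FN = (-1, -6, -8); a normal to Π is FM × FN = (0, -96, 72).
Using F: Π has equation -96y + 72z = 816.
Foot = Q − λn with λ = (n·Q − d)/|n|² = (216 − 816)/14400 = -1/24.
Foot = (4, 3, 7) − (-1/24)·(0, -96, 72) = (4, -1, 10).

(4, -1, 10)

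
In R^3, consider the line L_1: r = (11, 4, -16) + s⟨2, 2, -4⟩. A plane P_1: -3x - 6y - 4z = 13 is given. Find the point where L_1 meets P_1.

Substitute r = (11, 4, -16) + t(2, 2, -4) into the plane: 7 + (-2)t = 13, so t = -3.
Intersection: (11, 4, -16) + (-3)·(2, 2, -4) = (5, -2, -4).

(5, -2, -4)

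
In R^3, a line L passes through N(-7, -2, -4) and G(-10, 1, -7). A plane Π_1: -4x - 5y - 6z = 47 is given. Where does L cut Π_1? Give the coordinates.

A direction vector for L is G − N = (-3, 3, -3).
Substitute r = (-7, -2, -4) + t(-3, 3, -3) into the plane: 62 + 15t = 47, so t = -1.
Intersection: (-7, -2, -4) + (-1)·(-3, 3, -3) = (-4, -5, -1).

(-4, -5, -1)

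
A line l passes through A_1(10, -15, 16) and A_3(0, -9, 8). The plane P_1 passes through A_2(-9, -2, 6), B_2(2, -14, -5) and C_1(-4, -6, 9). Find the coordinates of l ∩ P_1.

(-5, -6, 4)

A direction vector for l is A_3 − A_1 = (-10, 6, -8).
A_2B_2 = (11, -12, -11), A_2C_1 = (5, -4, 3); a normal to P_1 is A_2B_2 × A_2C_1 = (-80, -88, 16).
Using A_2: P_1 has equation -80x - 88y + 16z = 992.
Substitute r = (10, -15, 16) + t(-10, 6, -8) into the plane: 776 + 144t = 992, so t = 3/2.
Intersection: (10, -15, 16) + (3/2)·(-10, 6, -8) = (-5, -6, 4).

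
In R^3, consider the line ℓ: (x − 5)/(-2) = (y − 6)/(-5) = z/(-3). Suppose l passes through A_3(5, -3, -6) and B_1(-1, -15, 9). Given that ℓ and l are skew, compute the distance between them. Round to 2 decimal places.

ℓ has direction (-2, -5, -3) through (5, 6, 0).
A direction vector for l is B_1 − A_3 = (-6, -12, 15).
Common perpendicular direction n = (-2, -5, -3) × (-6, -12, 15) = (-111, 48, -6).
With w = (5, -3, -6) − (5, 6, 0) = (0, -9, -6), w · n = -396.
Distance = |w · n| / |n| = |-396| / √14661 ≈ 3.27.

3.27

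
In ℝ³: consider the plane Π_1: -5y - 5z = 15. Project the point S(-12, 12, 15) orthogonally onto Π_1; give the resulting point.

(-12, -3, 0)

Foot = S − λn with λ = (n·S − d)/|n|² = (-135 − 15)/50 = -3.
Foot = (-12, 12, 15) − (-3)·(0, -5, -5) = (-12, -3, 0).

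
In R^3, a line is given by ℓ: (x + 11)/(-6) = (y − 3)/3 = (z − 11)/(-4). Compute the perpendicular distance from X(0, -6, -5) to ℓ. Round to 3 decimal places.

21.076

ℓ has direction (-6, 3, -4) through (-11, 3, 11).
Taking (-11, 3, 11) on ℓ with direction v = (-6, 3, -4): w = X − (-11, 3, 11) = (11, -9, -16), and w × v = (84, 140, -21).
Distance = |w × v| / |v| = √27097 / √61 ≈ 21.076.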